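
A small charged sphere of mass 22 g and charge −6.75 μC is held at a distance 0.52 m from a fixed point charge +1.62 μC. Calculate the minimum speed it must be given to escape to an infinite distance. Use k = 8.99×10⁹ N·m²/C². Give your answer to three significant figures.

4.15 m/s

To just escape, total mechanical energy must reach zero at infinity: ½mv²_min + U = 0, so ½mv²_min = −U = |kQq|/r.
|U| = |kQq|/r = (8.99×10⁹ N·m²/C²)(1.62×10⁻⁶)(6.75×10⁻⁶)/(0.520) = 0.189 J.
v_min = √(2|U|/m) = √(2·0.189/0.0220) = 4.15 m/s.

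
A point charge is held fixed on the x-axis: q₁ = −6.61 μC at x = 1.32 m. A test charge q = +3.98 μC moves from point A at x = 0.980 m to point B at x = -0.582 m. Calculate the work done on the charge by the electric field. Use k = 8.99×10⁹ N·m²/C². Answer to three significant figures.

-0.571 J

The work done by the electric force is W_field = −ΔU = −q(V_B − V_A) = q(V_A − V_B).
At A: distance to the source charge is 0.340 m; V_A = kq₁/r = -1.75×10⁵ V.
At B: distance to the source charge is 1.90 m; V_B = kq₁/r = -3.12×10⁴ V.
ΔV = V_B − V_A = 1.44×10⁵ V.
W_field = −qΔV = −(3.98×10⁻⁶ C)(1.44×10⁵ V) = -0.571 J.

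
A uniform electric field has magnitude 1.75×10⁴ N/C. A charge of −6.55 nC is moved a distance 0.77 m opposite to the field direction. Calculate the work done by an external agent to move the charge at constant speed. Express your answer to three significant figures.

The potential change for a displacement 0.77 m opposite to the field direction is ΔV = +Ed = 1.35×10⁴ V.
W_ext = qΔV = -8.83×10⁻⁵ J.

-8.83×10⁻⁵ J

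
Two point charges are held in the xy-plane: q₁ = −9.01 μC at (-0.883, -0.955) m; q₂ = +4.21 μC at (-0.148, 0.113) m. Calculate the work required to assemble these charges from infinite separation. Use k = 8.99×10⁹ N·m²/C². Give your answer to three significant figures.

The assembly work is the sum of pairwise potential energies, U = Σ_{i<j} kqᵢqⱼ/rᵢⱼ.
Pair separations: r₁₂ = 1.30 m.
U = (-0.263) = -0.263 J.

-0.263 J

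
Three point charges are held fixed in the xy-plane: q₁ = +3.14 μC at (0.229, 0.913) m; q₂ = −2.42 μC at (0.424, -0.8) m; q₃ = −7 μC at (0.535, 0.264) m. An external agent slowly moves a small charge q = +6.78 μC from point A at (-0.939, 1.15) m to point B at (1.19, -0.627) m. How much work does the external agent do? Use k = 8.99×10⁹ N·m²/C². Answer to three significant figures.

-0.319 J

For quasistatic motion the external work equals the change in potential energy: W_ext = qΔV = q(V_B − V_A).
At A: distances to the source charges are 1.19 m, 2.38 m, 1.72 m; V_A = Σ kqᵢ/rᵢ = -2.21×10⁴ V.
At B: distances to the source charges are 1.82 m, 0.785 m, 1.11 m; V_B = Σ kqᵢ/rᵢ = -6.91×10⁴ V.
ΔV = V_B − V_A = -4.70×10⁴ V.
W_ext = qΔV = (6.78×10⁻⁶ C)(-4.70×10⁴ V) = -0.319 J.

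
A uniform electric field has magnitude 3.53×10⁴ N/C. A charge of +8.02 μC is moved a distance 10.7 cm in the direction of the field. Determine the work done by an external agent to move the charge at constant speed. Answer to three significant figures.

-0.0303 J

The potential change for a displacement 10.7 cm in the direction of the field is ΔV = −Ed = -3780 V.
W_ext = qΔV = -0.0303 J.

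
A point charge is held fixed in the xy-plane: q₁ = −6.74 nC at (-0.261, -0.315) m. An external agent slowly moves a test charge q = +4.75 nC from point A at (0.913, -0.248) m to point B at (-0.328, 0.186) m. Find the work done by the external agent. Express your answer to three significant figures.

For quasistatic motion the external work equals the change in potential energy: W_ext = qΔV = q(V_B − V_A).
At A: distance to the source charge is 1.18 m; V_A = kq₁/r = -51.5 V.
At B: distance to the source charge is 0.505 m; V_B = kq₁/r = -120 V.
ΔV = V_B − V_A = -68.3 V.
W_ext = qΔV = (4.75×10⁻⁹ C)(-68.3 V) = -3.25×10⁻⁷ J.

-3.25×10⁻⁷ J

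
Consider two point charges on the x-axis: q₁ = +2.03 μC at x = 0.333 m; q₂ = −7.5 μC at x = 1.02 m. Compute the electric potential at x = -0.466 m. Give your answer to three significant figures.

Electric potential is a scalar, so the contributions from each charge add algebraically: V = Σ kqᵢ/rᵢ.
Distances from the field point to each charge: r₁ = 0.799 m, r₂ = 1.49 m.
V = k[(2.03×10⁻⁶)/(0.799) + (-7.50×10⁻⁶)/(1.49)] = -2.25×10⁴ V.

-2.25×10⁴ V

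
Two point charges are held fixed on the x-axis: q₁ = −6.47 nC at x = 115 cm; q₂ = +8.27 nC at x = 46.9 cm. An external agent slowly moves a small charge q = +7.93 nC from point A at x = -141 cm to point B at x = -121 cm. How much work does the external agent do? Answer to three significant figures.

For quasistatic motion the external work equals the change in potential energy: W_ext = qΔV = q(V_B − V_A).
At A: distances to the source charges are 2.56 m, 1.88 m; V_A = Σ kqᵢ/rᵢ = 16.8 V.
At B: distances to the source charges are 2.36 m, 1.68 m; V_B = Σ kqᵢ/rᵢ = 19.6 V.
ΔV = V_B − V_A = 2.79 V.
W_ext = qΔV = (7.93×10⁻⁹ C)(2.79 V) = 2.21×10⁻⁸ J.

2.21×10⁻⁸ J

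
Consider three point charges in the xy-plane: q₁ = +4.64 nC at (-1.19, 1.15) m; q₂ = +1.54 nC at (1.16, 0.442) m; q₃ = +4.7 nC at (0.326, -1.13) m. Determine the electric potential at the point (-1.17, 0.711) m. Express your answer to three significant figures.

119 V

The total potential is the scalar sum of each charge's contribution, V = Σ kqᵢ/rᵢ.
Distances from the field point to each charge: r₁ = 0.439 m, r₂ = 2.35 m, r₃ = 2.37 m.
V = k[(4.64×10⁻⁹)/(0.439) + (1.54×10⁻⁹)/(2.35) + (4.70×10⁻⁹)/(2.37)] = 119 V.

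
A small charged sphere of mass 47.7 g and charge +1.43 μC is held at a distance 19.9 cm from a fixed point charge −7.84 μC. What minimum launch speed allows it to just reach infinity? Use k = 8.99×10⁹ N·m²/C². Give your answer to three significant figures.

4.61 m/s

To just escape, total mechanical energy must reach zero at infinity: ½mv²_min + U = 0, so ½mv²_min = −U = |kQq|/r.
|U| = |kQq|/r = (8.99×10⁹ N·m²/C²)(7.84×10⁻⁶)(1.43×10⁻⁶)/(0.199) = 0.506 J.
v_min = √(2|U|/m) = √(2·0.506/0.0477) = 4.61 m/s.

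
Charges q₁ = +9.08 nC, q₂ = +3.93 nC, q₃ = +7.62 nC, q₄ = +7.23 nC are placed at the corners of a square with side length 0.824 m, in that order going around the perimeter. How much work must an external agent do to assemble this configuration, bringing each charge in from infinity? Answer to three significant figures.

The work to assemble the configuration equals its total potential energy, U = Σ kqᵢqⱼ/rᵢⱼ over all pairs.
The four side pairs have separation 0.824 m and the two diagonal pairs 1.17 m.
Summing all 6 pair terms gives U = 2.79×10⁻⁶ J.

2.79×10⁻⁶ J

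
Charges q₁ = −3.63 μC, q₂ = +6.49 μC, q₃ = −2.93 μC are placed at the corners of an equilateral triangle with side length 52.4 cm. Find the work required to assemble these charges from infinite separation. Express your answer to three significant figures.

-0.548 J

The work to assemble the configuration equals its total potential energy, U = Σ kqᵢqⱼ/rᵢⱼ over all pairs.
All three pair separations equal the side length, 0.524 m.
U = (-0.404) + (0.182) + (-0.326) = -0.548 J.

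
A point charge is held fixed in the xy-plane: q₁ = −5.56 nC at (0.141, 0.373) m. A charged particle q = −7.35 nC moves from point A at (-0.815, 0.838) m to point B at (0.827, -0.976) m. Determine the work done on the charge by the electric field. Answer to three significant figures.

1.03×10⁻⁷ J

The work done by the electric force is W_field = −ΔU = −q(V_B − V_A) = q(V_A − V_B).
At A: distance to the source charge is 1.06 m; V_A = kq₁/r = -47.0 V.
At B: distance to the source charge is 1.51 m; V_B = kq₁/r = -33.0 V.
ΔV = V_B − V_A = 14.0 V.
W_field = −qΔV = −(-7.35×10⁻⁹ C)(14.0 V) = 1.03×10⁻⁷ J.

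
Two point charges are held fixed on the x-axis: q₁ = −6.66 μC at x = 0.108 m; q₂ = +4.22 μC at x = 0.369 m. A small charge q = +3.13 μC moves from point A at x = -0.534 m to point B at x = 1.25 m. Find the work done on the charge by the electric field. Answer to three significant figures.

The work done by the electric force is W_field = −ΔU = −q(V_B − V_A) = q(V_A − V_B).
At A: distances to the source charges are 0.642 m, 0.903 m; V_A = Σ kqᵢ/rᵢ = -5.12×10⁴ V.
At B: distances to the source charges are 1.14 m, 0.881 m; V_B = Σ kqᵢ/rᵢ = -9370 V.
ΔV = V_B − V_A = 4.19×10⁴ V.
W_field = −qΔV = −(3.13×10⁻⁶ C)(4.19×10⁴ V) = -0.131 J.

-0.131 J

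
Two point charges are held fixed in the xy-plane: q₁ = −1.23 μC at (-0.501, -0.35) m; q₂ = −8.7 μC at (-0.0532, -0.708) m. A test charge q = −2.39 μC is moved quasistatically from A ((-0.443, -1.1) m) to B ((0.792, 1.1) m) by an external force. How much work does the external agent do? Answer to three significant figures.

-0.266 J

For quasistatic motion the external work equals the change in potential energy: W_ext = qΔV = q(V_B − V_A).
At A: distances to the source charges are 0.752 m, 0.553 m; V_A = Σ kqᵢ/rᵢ = -1.56×10⁵ V.
At B: distances to the source charges are 1.94 m, 2.00 m; V_B = Σ kqᵢ/rᵢ = -4.49×10⁴ V.
ΔV = V_B − V_A = 1.11×10⁵ V.
W_ext = qΔV = (-2.39×10⁻⁶ C)(1.11×10⁵ V) = -0.266 J.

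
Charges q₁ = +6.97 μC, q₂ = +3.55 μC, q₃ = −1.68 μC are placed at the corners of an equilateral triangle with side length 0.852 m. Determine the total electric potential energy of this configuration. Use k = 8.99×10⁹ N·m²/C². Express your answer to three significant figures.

The work to assemble the configuration equals its total potential energy, U = Σ kqᵢqⱼ/rᵢⱼ over all pairs.
All three pair separations equal the side length, 0.852 m.
U = (0.261) + (-0.124) + (-0.0629) = 0.0746 J.

0.0746 J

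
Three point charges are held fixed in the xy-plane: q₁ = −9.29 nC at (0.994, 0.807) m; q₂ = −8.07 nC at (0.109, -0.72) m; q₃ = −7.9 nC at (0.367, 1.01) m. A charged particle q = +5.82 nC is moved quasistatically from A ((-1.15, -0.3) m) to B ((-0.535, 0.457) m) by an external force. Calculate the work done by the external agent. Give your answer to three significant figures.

-2.89×10⁻⁷ J

For quasistatic motion the external work equals the change in potential energy: W_ext = qΔV = q(V_B − V_A).
At A: distances to the source charges are 2.41 m, 1.33 m, 2.00 m; V_A = Σ kqᵢ/rᵢ = -125 V.
At B: distances to the source charges are 1.57 m, 1.34 m, 1.06 m; V_B = Σ kqᵢ/rᵢ = -174 V.
ΔV = V_B − V_A = -49.7 V.
W_ext = qΔV = (5.82×10⁻⁹ C)(-49.7 V) = -2.89×10⁻⁷ J.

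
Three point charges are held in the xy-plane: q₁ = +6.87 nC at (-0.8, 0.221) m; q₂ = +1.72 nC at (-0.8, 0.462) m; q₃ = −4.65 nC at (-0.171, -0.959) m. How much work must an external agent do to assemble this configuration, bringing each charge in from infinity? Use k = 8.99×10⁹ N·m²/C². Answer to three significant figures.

The work to assemble the configuration equals its total potential energy, U = Σ kqᵢqⱼ/rᵢⱼ over all pairs.
Pair separations: r₁₂ = 0.241 m, r₁₃ = 1.34 m, r₂₃ = 1.55 m.
U = (4.41×10⁻⁷) + (-2.15×10⁻⁷) + (-4.63×10⁻⁸) = 1.80×10⁻⁷ J.

1.80×10⁻⁷ J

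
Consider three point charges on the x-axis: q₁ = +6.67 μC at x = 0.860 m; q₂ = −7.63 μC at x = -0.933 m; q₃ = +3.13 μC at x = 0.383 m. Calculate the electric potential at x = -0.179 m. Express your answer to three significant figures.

The total potential is the scalar sum of each charge's contribution, V = Σ kqᵢ/rᵢ.
Distances from the field point to each charge: r₁ = 1.04 m, r₂ = 0.754 m, r₃ = 0.562 m.
V = k[(6.67×10⁻⁶)/(1.04) + (-7.63×10⁻⁶)/(0.754) + (3.13×10⁻⁶)/(0.562)] = 1.68×10⁴ V.

1.68×10⁴ V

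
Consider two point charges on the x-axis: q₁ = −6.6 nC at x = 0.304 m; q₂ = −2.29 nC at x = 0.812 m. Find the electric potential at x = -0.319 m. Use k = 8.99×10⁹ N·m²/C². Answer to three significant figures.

Electric potential is a scalar, so the contributions from each charge add algebraically: V = Σ kqᵢ/rᵢ.
Distances from the field point to each charge: r₁ = 0.623 m, r₂ = 1.13 m.
V = k[(-6.60×10⁻⁹)/(0.623) + (-2.29×10⁻⁹)/(1.13)] = -113 V.

-113 V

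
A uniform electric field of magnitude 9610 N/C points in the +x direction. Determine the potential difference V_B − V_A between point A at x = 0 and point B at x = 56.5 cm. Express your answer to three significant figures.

-5430 V

In a uniform field, potential decreases in the direction of E: V_B − V_A = −E·Δx.
V_B − V_A = −(9610 V/m)(0.565 m) = -5430 V.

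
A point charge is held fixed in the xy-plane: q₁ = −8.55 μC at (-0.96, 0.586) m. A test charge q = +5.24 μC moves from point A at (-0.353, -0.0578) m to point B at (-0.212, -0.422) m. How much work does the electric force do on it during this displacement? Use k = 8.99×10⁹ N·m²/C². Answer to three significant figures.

-0.134 J

The work done by the electric force is W_field = −ΔU = −q(V_B − V_A) = q(V_A − V_B).
At A: distance to the source charge is 0.885 m; V_A = kq₁/r = -8.69×10⁴ V.
At B: distance to the source charge is 1.26 m; V_B = kq₁/r = -6.12×10⁴ V.
ΔV = V_B − V_A = 2.56×10⁴ V.
W_field = −qΔV = −(5.24×10⁻⁶ C)(2.56×10⁴ V) = -0.134 J.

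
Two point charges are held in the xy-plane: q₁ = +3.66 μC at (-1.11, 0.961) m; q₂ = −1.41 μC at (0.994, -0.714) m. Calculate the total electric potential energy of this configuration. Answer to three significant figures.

-0.0173 J

The assembly work is the sum of pairwise potential energies, U = Σ_{i<j} kqᵢqⱼ/rᵢⱼ.
Pair separations: r₁₂ = 2.69 m.
U = (-0.0173) = -0.0173 J.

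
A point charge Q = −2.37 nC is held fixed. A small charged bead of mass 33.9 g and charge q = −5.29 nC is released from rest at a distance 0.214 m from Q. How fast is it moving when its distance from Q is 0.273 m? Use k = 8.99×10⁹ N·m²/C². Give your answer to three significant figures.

Only the electrostatic force acts, so mechanical energy is conserved: ½mv² = U₁ − U₂ = kQq(1/r₁ − 1/r₂).
U₁ − U₂ = (8.99×10⁹ N·m²/C²)(-2.37×10⁻⁹ C)(-5.29×10⁻⁹ C)(1/0.214 − 1/0.273) = 1.14×10⁻⁷ J.
v = √(2·1.14×10⁻⁷/0.0339) = 2.59×10⁻³ m/s.

2.59×10⁻³ m/s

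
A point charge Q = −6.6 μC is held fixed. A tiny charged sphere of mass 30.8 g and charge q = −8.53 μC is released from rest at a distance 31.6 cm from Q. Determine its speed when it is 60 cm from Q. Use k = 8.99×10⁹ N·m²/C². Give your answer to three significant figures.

Only the electrostatic force acts, so mechanical energy is conserved: ½mv² = U₁ − U₂ = kQq(1/r₁ − 1/r₂).
U₁ − U₂ = (8.99×10⁹ N·m²/C²)(-6.60×10⁻⁶ C)(-8.53×10⁻⁶ C)(1/0.316 − 1/0.600) = 0.758 J.
v = √(2·0.758/0.0308) = 7.02 m/s.

7.02 m/s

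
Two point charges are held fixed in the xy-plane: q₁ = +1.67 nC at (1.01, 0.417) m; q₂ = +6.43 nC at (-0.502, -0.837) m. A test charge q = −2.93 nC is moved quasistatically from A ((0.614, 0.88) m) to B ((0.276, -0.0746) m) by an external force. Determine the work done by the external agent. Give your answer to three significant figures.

For quasistatic motion the external work equals the change in potential energy: W_ext = qΔV = q(V_B − V_A).
At A: distances to the source charges are 0.609 m, 2.05 m; V_A = Σ kqᵢ/rᵢ = 52.9 V.
At B: distances to the source charges are 0.883 m, 1.09 m; V_B = Σ kqᵢ/rᵢ = 70.1 V.
ΔV = V_B − V_A = 17.2 V.
W_ext = qΔV = (-2.93×10⁻⁹ C)(17.2 V) = -5.04×10⁻⁸ J.

-5.04×10⁻⁸ J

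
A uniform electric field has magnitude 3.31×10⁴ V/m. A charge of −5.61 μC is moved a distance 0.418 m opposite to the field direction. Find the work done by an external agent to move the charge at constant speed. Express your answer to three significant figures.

-0.0776 J

The potential change for a displacement 0.418 m opposite to the field direction is ΔV = +Ed = 1.38×10⁴ V.
W_ext = qΔV = -0.0776 J.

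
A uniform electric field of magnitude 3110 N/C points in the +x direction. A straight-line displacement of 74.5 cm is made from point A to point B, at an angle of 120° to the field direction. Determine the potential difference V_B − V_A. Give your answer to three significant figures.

Only the component of displacement along E changes the potential: ΔV = −E·d·cosθ.
ΔV = −(3110 V/m)(0.745 m)cos120° = 1160 V.

1160 V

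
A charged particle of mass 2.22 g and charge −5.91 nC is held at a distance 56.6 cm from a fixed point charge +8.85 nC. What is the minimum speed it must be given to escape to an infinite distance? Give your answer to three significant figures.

0.0274 m/s

To just escape, total mechanical energy must reach zero at infinity: ½mv²_min + U = 0, so ½mv²_min = −U = |kQq|/r.
|U| = |kQq|/r = (8.99×10⁹ N·m²/C²)(8.85×10⁻⁹)(5.91×10⁻⁹)/(0.566) = 8.31×10⁻⁷ J.
v_min = √(2|U|/m) = √(2·8.31×10⁻⁷/2.22×10⁻³) = 0.0274 m/s.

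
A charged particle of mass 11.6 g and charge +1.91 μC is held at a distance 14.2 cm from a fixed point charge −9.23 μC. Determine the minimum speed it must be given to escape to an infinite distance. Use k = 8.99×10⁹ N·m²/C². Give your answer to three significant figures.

13.9 m/s

To just escape, total mechanical energy must reach zero at infinity: ½mv²_min + U = 0, so ½mv²_min = −U = |kQq|/r.
|U| = |kQq|/r = (8.99×10⁹ N·m²/C²)(9.23×10⁻⁶)(1.91×10⁻⁶)/(0.142) = 1.12 J.
v_min = √(2|U|/m) = √(2·1.12/0.0116) = 13.9 m/s.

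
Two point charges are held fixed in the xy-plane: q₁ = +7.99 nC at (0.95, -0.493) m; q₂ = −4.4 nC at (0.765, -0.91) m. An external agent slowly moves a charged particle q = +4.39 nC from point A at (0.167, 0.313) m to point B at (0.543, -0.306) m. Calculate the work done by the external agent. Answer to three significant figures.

For quasistatic motion the external work equals the change in potential energy: W_ext = qΔV = q(V_B − V_A).
At A: distances to the source charges are 1.12 m, 1.36 m; V_A = Σ kqᵢ/rᵢ = 34.9 V.
At B: distances to the source charges are 0.448 m, 0.644 m; V_B = Σ kqᵢ/rᵢ = 98.9 V.
ΔV = V_B − V_A = 64.0 V.
W_ext = qΔV = (4.39×10⁻⁹ C)(64.0 V) = 2.81×10⁻⁷ J.

2.81×10⁻⁷ J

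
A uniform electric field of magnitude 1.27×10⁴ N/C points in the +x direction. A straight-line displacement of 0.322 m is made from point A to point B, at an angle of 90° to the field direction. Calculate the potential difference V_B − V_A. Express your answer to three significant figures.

Only the component of displacement along E changes the potential: ΔV = −E·d·cosθ.
ΔV = −(1.27×10⁴ V/m)(0.322 m)cos90° = 0 V.

0 V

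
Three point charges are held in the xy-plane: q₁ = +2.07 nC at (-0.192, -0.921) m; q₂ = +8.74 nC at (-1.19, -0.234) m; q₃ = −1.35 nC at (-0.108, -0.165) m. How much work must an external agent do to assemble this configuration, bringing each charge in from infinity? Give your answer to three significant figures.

3.38×10⁻⁹ J

The work to assemble the configuration equals its total potential energy, U = Σ kqᵢqⱼ/rᵢⱼ over all pairs.
Pair separations: r₁₂ = 1.21 m, r₁₃ = 0.761 m, r₂₃ = 1.08 m.
U = (1.34×10⁻⁷) + (-3.30×10⁻⁸) + (-9.78×10⁻⁸) = 3.38×10⁻⁹ J.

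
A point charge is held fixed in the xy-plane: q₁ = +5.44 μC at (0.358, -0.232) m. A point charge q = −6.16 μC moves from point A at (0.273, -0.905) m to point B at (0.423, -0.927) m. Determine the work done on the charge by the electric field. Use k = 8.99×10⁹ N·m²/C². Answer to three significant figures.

-0.0125 J

The work done by the electric force is W_field = −ΔU = −q(V_B − V_A) = q(V_A − V_B).
At A: distance to the source charge is 0.678 m; V_A = kq₁/r = 7.21×10⁴ V.
At B: distance to the source charge is 0.698 m; V_B = kq₁/r = 7.01×10⁴ V.
ΔV = V_B − V_A = -2030 V.
W_field = −qΔV = −(-6.16×10⁻⁶ C)(-2030 V) = -0.0125 J.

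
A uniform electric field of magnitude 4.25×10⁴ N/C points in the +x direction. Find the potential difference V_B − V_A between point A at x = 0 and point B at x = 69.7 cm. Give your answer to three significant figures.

-2.96×10⁴ V

In a uniform field, potential decreases in the direction of E: V_B − V_A = −E·Δx.
V_B − V_A = −(4.25×10⁴ V/m)(0.697 m) = -2.96×10⁴ V.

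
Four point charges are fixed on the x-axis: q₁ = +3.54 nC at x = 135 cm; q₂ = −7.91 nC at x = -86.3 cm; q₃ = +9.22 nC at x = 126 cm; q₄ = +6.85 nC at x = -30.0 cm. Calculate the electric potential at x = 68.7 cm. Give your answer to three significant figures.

Electric potential is a scalar, so the contributions from each charge add algebraically: V = Σ kqᵢ/rᵢ.
Distances from the field point to each charge: r₁ = 0.663 m, r₂ = 1.55 m, r₃ = 0.573 m, r₄ = 0.987 m.
V = k[(3.54×10⁻⁹)/(0.663) + (-7.91×10⁻⁹)/(1.55) + (9.22×10⁻⁹)/(0.573) + (6.85×10⁻⁹)/(0.987)] = 209 V.

209 V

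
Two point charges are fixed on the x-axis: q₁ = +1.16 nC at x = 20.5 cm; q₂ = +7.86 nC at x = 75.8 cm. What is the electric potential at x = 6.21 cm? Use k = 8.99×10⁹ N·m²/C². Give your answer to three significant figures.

The total potential is the scalar sum of each charge's contribution, V = Σ kqᵢ/rᵢ.
Distances from the field point to each charge: r₁ = 0.143 m, r₂ = 0.696 m.
V = k[(1.16×10⁻⁹)/(0.143) + (7.86×10⁻⁹)/(0.696)] = 175 V.

175 V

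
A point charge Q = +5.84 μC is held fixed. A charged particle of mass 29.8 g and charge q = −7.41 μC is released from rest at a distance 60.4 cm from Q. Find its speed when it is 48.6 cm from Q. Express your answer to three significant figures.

3.24 m/s

Only the electrostatic force acts, so mechanical energy is conserved: ½mv² = U₁ − U₂ = kQq(1/r₁ − 1/r₂).
U₁ − U₂ = (8.99×10⁹ N·m²/C²)(5.84×10⁻⁶ C)(-7.41×10⁻⁶ C)(1/0.604 − 1/0.486) = 0.156 J.
v = √(2·0.156/0.0298) = 3.24 m/s.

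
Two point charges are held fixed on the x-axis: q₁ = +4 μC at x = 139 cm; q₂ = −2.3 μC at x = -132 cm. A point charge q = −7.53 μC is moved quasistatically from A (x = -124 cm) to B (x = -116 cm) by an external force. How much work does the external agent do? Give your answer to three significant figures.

For quasistatic motion the external work equals the change in potential energy: W_ext = qΔV = q(V_B − V_A).
At A: distances to the source charges are 2.63 m, 0.0800 m; V_A = Σ kqᵢ/rᵢ = -2.45×10⁵ V.
At B: distances to the source charges are 2.55 m, 0.160 m; V_B = Σ kqᵢ/rᵢ = -1.15×10⁵ V.
ΔV = V_B − V_A = 1.30×10⁵ V.
W_ext = qΔV = (-7.53×10⁻⁶ C)(1.30×10⁵ V) = -0.976 J.

-0.976 J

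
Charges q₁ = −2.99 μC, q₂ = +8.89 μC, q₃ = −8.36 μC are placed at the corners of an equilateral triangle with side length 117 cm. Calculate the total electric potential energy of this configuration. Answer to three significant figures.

-0.583 J

The assembly work is the sum of pairwise potential energies, U = Σ_{i<j} kqᵢqⱼ/rᵢⱼ.
All three pair separations equal the side length, 1.17 m.
U = (-0.204) + (0.192) + (-0.571) = -0.583 J.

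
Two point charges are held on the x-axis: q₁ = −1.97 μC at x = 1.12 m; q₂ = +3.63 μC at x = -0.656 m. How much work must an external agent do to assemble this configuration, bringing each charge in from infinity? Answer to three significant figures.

The assembly work is the sum of pairwise potential energies, U = Σ_{i<j} kqᵢqⱼ/rᵢⱼ.
Pair separations: r₁₂ = 1.78 m.
U = (-0.0362) = -0.0362 J.

-0.0362 J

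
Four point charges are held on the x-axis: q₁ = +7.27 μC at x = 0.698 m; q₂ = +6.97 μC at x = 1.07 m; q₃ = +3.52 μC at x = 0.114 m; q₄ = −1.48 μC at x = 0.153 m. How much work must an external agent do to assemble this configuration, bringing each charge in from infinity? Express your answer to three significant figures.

The assembly work is the sum of pairwise potential energies, U = Σ_{i<j} kqᵢqⱼ/rᵢⱼ.
Pair separations: r₁₂ = 0.372 m, r₁₃ = 0.584 m, r₁₄ = 0.545 m, r₂₃ = 0.956 m, r₂₄ = 0.917 m, r₃₄ = 0.0390 m.
Summing all 6 pair terms gives U = 0.370 J.

0.370 J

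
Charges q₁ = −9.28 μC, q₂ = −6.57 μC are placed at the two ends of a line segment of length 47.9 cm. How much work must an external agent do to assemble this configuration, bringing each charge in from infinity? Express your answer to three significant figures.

1.14 J

The work to assemble the configuration equals its total potential energy, U = Σ kqᵢqⱼ/rᵢⱼ over all pairs.
The separation is r = 0.479 m.
U = (1.14) = 1.14 J.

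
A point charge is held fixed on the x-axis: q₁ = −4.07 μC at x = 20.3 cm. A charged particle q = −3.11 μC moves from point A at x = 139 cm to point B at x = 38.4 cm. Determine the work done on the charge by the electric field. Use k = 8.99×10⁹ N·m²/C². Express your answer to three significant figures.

The work done by the electric force is W_field = −ΔU = −q(V_B − V_A) = q(V_A − V_B).
At A: distance to the source charge is 1.19 m; V_A = kq₁/r = -3.08×10⁴ V.
At B: distance to the source charge is 0.181 m; V_B = kq₁/r = -2.02×10⁵ V.
ΔV = V_B − V_A = -1.71×10⁵ V.
W_field = −qΔV = −(-3.11×10⁻⁶ C)(-1.71×10⁵ V) = -0.533 J.

-0.533 J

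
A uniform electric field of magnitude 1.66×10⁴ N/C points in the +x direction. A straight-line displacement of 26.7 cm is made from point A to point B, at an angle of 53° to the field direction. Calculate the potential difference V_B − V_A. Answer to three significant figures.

Only the component of displacement along E changes the potential: ΔV = −E·d·cosθ.
ΔV = −(1.66×10⁴ V/m)(0.267 m)cos53° = -2670 V.

-2670 V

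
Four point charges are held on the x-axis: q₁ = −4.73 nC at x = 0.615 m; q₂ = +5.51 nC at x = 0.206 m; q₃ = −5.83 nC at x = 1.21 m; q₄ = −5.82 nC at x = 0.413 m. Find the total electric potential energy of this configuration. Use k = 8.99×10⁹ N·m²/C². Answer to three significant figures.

The work to assemble the configuration equals its total potential energy, U = Σ kqᵢqⱼ/rᵢⱼ over all pairs.
Pair separations: r₁₂ = 0.409 m, r₁₃ = 0.595 m, r₁₄ = 0.202 m, r₂₃ = 1.00 m, r₂₄ = 0.207 m, r₃₄ = 0.797 m.
Summing all 6 pair terms gives U = -2.29×10⁻⁷ J.

-2.29×10⁻⁷ J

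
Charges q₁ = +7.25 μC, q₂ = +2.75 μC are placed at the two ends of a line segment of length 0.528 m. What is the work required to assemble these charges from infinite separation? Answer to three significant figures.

0.339 J

The assembly work is the sum of pairwise potential energies, U = Σ_{i<j} kqᵢqⱼ/rᵢⱼ.
The separation is r = 0.528 m.
U = (0.339) = 0.339 J.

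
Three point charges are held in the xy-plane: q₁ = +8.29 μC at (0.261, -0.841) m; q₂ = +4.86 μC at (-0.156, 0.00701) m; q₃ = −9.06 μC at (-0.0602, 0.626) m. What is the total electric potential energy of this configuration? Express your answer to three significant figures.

-0.698 J

The work to assemble the configuration equals its total potential energy, U = Σ kqᵢqⱼ/rᵢⱼ over all pairs.
Pair separations: r₁₂ = 0.945 m, r₁₃ = 1.50 m, r₂₃ = 0.626 m.
U = (0.383) + (-0.450) + (-0.632) = -0.698 J.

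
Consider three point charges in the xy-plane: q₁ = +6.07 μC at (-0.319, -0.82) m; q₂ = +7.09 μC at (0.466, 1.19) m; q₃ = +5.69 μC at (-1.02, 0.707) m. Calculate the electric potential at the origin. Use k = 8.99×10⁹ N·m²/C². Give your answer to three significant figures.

The total potential is the scalar sum of each charge's contribution, V = Σ kqᵢ/rᵢ.
Distances from the field point to each charge: r₁ = 0.880 m, r₂ = 1.28 m, r₃ = 1.24 m.
V = k[(6.07×10⁻⁶)/(0.880) + (7.09×10⁻⁶)/(1.28) + (5.69×10⁻⁶)/(1.24)] = 1.53×10⁵ V.

1.53×10⁵ V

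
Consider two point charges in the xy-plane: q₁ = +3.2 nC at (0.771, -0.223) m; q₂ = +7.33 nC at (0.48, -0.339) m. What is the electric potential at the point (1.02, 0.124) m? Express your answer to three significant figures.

Electric potential is a scalar, so the contributions from each charge add algebraically: V = Σ kqᵢ/rᵢ.
Distances from the field point to each charge: r₁ = 0.427 m, r₂ = 0.711 m.
V = k[(3.20×10⁻⁹)/(0.427) + (7.33×10⁻⁹)/(0.711)] = 160 V.

160 V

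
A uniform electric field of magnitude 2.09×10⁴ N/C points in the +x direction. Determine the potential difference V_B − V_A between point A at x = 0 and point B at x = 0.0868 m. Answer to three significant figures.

-1810 V

In a uniform field, potential decreases in the direction of E: V_B − V_A = −E·Δx.
V_B − V_A = −(2.09×10⁴ V/m)(0.0868 m) = -1810 V.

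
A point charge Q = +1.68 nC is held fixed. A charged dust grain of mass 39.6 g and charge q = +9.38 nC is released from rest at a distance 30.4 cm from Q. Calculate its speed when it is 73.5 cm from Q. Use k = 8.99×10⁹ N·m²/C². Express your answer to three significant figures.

Only the electrostatic force acts, so mechanical energy is conserved: ½mv² = U₁ − U₂ = kQq(1/r₁ − 1/r₂).
U₁ − U₂ = (8.99×10⁹ N·m²/C²)(1.68×10⁻⁹ C)(9.38×10⁻⁹ C)(1/0.304 − 1/0.735) = 2.73×10⁻⁷ J.
v = √(2·2.73×10⁻⁷/0.0396) = 3.72×10⁻³ m/s.

3.72×10⁻³ m/s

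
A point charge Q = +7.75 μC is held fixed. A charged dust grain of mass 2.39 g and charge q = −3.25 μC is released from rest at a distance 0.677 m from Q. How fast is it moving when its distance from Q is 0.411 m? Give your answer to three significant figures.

13.5 m/s

Only the electrostatic force acts, so mechanical energy is conserved: ½mv² = U₁ − U₂ = kQq(1/r₁ − 1/r₂).
U₁ − U₂ = (8.99×10⁹ N·m²/C²)(7.75×10⁻⁶ C)(-3.25×10⁻⁶ C)(1/0.677 − 1/0.411) = 0.216 J.
v = √(2·0.216/2.39×10⁻³) = 13.5 m/s.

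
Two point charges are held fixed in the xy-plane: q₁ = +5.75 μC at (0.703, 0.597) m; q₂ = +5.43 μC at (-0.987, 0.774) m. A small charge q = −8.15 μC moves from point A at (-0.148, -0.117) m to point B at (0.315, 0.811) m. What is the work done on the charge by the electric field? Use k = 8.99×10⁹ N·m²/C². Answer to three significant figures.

The work done by the electric force is W_field = −ΔU = −q(V_B − V_A) = q(V_A − V_B).
At A: distances to the source charges are 1.11 m, 1.22 m; V_A = Σ kqᵢ/rᵢ = 8.64×10⁴ V.
At B: distances to the source charges are 0.443 m, 1.30 m; V_B = Σ kqᵢ/rᵢ = 1.54×10⁵ V.
ΔV = V_B − V_A = 6.77×10⁴ V.
W_field = −qΔV = −(-8.15×10⁻⁶ C)(6.77×10⁴ V) = 0.552 J.

0.552 J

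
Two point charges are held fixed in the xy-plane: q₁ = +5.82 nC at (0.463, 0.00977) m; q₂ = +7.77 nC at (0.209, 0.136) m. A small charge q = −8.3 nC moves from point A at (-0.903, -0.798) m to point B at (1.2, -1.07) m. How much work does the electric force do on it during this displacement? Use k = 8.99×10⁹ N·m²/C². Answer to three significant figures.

The work done by the electric force is W_field = −ΔU = −q(V_B − V_A) = q(V_A − V_B).
At A: distances to the source charges are 1.59 m, 1.45 m; V_A = Σ kqᵢ/rᵢ = 81.1 V.
At B: distances to the source charges are 1.31 m, 1.56 m; V_B = Σ kqᵢ/rᵢ = 84.8 V.
ΔV = V_B − V_A = 3.70 V.
W_field = −qΔV = −(-8.30×10⁻⁹ C)(3.70 V) = 3.07×10⁻⁸ J.

3.07×10⁻⁸ J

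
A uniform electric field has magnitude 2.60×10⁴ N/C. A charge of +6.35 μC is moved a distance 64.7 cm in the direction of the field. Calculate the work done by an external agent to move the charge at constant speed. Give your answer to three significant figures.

-0.107 J

The potential change for a displacement 64.7 cm in the direction of the field is ΔV = −Ed = -1.68×10⁴ V.
W_ext = qΔV = -0.107 J.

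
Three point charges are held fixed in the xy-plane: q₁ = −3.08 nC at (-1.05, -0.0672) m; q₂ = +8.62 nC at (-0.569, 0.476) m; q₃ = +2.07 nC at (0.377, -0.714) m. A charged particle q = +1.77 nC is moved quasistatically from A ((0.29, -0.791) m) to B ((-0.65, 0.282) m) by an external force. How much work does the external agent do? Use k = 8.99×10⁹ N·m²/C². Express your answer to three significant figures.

For quasistatic motion the external work equals the change in potential energy: W_ext = qΔV = q(V_B − V_A).
At A: distances to the source charges are 1.52 m, 1.53 m, 0.116 m; V_A = Σ kqᵢ/rᵢ = 193 V.
At B: distances to the source charges are 0.531 m, 0.210 m, 1.43 m; V_B = Σ kqᵢ/rᵢ = 329 V.
ΔV = V_B − V_A = 137 V.
W_ext = qΔV = (1.77×10⁻⁹ C)(137 V) = 2.42×10⁻⁷ J.

2.42×10⁻⁷ J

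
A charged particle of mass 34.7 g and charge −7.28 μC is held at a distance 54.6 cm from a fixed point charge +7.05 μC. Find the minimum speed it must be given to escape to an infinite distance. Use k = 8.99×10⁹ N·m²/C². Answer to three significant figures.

6.98 m/s

To just escape, total mechanical energy must reach zero at infinity: ½mv²_min + U = 0, so ½mv²_min = −U = |kQq|/r.
|U| = |kQq|/r = (8.99×10⁹ N·m²/C²)(7.05×10⁻⁶)(7.28×10⁻⁶)/(0.546) = 0.845 J.
v_min = √(2|U|/m) = √(2·0.845/0.0347) = 6.98 m/s.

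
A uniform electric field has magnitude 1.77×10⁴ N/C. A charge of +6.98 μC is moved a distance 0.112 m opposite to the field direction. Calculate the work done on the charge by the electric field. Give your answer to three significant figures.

The potential change for a displacement 0.112 m opposite to the field direction is ΔV = +Ed = 1980 V.
W_field = −qΔV = -0.0138 J.

-0.0138 J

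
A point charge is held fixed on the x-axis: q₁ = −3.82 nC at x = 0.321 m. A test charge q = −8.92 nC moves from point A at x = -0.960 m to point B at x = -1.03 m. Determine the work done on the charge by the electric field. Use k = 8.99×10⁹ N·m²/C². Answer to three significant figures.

The work done by the electric force is W_field = −ΔU = −q(V_B − V_A) = q(V_A − V_B).
At A: distance to the source charge is 1.28 m; V_A = kq₁/r = -26.8 V.
At B: distance to the source charge is 1.35 m; V_B = kq₁/r = -25.4 V.
ΔV = V_B − V_A = 1.39 V.
W_field = −qΔV = −(-8.92×10⁻⁹ C)(1.39 V) = 1.24×10⁻⁸ J.

1.24×10⁻⁸ J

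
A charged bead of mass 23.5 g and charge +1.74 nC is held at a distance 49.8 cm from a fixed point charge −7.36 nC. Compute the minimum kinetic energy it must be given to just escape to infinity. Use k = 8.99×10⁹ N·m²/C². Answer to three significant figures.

To just escape, total mechanical energy must reach zero at infinity: ½mv²_min + U = 0, so ½mv²_min = −U = |kQq|/r.
|U| = |kQq|/r = (8.99×10⁹ N·m²/C²)(7.36×10⁻⁹)(1.74×10⁻⁹)/(0.498) = 2.31×10⁻⁷ J.

2.31×10⁻⁷ J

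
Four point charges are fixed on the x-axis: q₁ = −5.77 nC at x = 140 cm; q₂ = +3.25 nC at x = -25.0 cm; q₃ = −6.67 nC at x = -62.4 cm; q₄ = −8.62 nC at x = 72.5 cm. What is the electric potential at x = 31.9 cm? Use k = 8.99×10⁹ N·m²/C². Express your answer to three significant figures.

-251 V

Electric potential is a scalar, so the contributions from each charge add algebraically: V = Σ kqᵢ/rᵢ.
Distances from the field point to each charge: r₁ = 1.08 m, r₂ = 0.569 m, r₃ = 0.943 m, r₄ = 0.406 m.
V = k[(-5.77×10⁻⁹)/(1.08) + (3.25×10⁻⁹)/(0.569) + (-6.67×10⁻⁹)/(0.943) + (-8.62×10⁻⁹)/(0.406)] = -251 V.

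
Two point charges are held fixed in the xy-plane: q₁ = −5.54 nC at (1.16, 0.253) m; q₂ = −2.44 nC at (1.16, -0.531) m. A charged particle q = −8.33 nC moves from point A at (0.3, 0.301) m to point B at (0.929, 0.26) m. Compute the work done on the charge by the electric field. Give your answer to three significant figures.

The work done by the electric force is W_field = −ΔU = −q(V_B − V_A) = q(V_A − V_B).
At A: distances to the source charges are 0.861 m, 1.20 m; V_A = Σ kqᵢ/rᵢ = -76.2 V.
At B: distances to the source charges are 0.231 m, 0.824 m; V_B = Σ kqᵢ/rᵢ = -242 V.
ΔV = V_B − V_A = -166 V.
W_field = −qΔV = −(-8.33×10⁻⁹ C)(-166 V) = -1.38×10⁻⁶ J.

-1.38×10⁻⁶ J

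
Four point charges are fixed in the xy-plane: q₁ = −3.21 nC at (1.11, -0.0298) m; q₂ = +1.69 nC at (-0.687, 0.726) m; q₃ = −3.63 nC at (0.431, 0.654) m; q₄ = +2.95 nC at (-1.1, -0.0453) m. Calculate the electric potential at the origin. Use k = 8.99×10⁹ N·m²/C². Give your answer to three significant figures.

-28.4 V

The total potential is the scalar sum of each charge's contribution, V = Σ kqᵢ/rᵢ.
Distances from the field point to each charge: r₁ = 1.11 m, r₂ = 1.00 m, r₃ = 0.783 m, r₄ = 1.10 m.
V = k[(-3.21×10⁻⁹)/(1.11) + (1.69×10⁻⁹)/(1.00) + (-3.63×10⁻⁹)/(0.783) + (2.95×10⁻⁹)/(1.10)] = -28.4 V.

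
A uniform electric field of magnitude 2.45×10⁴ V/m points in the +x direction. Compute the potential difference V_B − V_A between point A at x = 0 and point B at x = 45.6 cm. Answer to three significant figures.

-1.12×10⁴ V

In a uniform field, potential decreases in the direction of E: V_B − V_A = −E·Δx.
V_B − V_A = −(2.45×10⁴ V/m)(0.456 m) = -1.12×10⁴ V.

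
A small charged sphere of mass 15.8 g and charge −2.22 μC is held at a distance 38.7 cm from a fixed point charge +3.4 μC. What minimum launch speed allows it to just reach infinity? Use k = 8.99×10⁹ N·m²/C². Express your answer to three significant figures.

4.71 m/s

To just escape, total mechanical energy must reach zero at infinity: ½mv²_min + U = 0, so ½mv²_min = −U = |kQq|/r.
|U| = |kQq|/r = (8.99×10⁹ N·m²/C²)(3.40×10⁻⁶)(2.22×10⁻⁶)/(0.387) = 0.175 J.
v_min = √(2|U|/m) = √(2·0.175/0.0158) = 4.71 m/s.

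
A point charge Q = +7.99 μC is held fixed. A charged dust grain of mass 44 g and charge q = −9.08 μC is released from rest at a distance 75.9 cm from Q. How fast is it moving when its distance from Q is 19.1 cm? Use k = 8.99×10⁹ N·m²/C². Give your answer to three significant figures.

10.8 m/s

Only the electrostatic force acts, so mechanical energy is conserved: ½mv² = U₁ − U₂ = kQq(1/r₁ − 1/r₂).
U₁ − U₂ = (8.99×10⁹ N·m²/C²)(7.99×10⁻⁶ C)(-9.08×10⁻⁶ C)(1/0.759 − 1/0.191) = 2.56 J.
v = √(2·2.56/0.0440) = 10.8 m/s.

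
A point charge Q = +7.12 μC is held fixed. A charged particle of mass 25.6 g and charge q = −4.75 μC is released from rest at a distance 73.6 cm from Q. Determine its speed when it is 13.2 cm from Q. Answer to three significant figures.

12.2 m/s

Only the electrostatic force acts, so mechanical energy is conserved: ½mv² = U₁ − U₂ = kQq(1/r₁ − 1/r₂).
U₁ − U₂ = (8.99×10⁹ N·m²/C²)(7.12×10⁻⁶ C)(-4.75×10⁻⁶ C)(1/0.736 − 1/0.132) = 1.89 J.
v = √(2·1.89/0.0256) = 12.2 m/s.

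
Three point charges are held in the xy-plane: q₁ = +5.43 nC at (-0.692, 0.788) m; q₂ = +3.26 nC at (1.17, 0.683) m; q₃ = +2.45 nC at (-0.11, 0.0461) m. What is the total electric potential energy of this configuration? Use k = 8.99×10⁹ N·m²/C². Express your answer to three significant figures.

The work to assemble the configuration equals its total potential energy, U = Σ kqᵢqⱼ/rᵢⱼ over all pairs.
Pair separations: r₁₂ = 1.86 m, r₁₃ = 0.943 m, r₂₃ = 1.43 m.
U = (8.53×10⁻⁸) + (1.27×10⁻⁷) + (5.02×10⁻⁸) = 2.62×10⁻⁷ J.

2.62×10⁻⁷ J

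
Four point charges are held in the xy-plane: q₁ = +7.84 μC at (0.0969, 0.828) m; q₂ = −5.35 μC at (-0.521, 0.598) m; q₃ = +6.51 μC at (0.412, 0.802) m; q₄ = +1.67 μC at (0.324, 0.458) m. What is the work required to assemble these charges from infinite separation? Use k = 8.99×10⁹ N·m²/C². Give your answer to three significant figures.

1.00 J

The assembly work is the sum of pairwise potential energies, U = Σ_{i<j} kqᵢqⱼ/rᵢⱼ.
Pair separations: r₁₂ = 0.659 m, r₁₃ = 0.316 m, r₁₄ = 0.434 m, r₂₃ = 0.955 m, r₂₄ = 0.857 m, r₃₄ = 0.355 m.
Summing all 6 pair terms gives U = 1.00 J.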